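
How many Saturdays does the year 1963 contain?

52

1 January 1963 is a Tuesday.
The range spans 365 days (inclusive of both endpoints).
365 = 7 × 52 + 1, so there are 52 full weeks plus 1 extra day.
Each full week contributes one Saturday: 52 so far.
The 1 extra day is Tuesday — none qualify.
Total: 52 + 0 = 52.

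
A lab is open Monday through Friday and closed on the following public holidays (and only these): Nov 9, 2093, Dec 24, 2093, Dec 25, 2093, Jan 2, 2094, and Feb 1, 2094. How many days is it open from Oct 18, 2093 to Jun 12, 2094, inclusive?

Oct 18, 2093 is a Sunday.
From Oct 18, 2093 to Jun 12, 2094 is 238 days inclusive.
238 = 7 × 34, so the span is exactly 34 full weeks.
Each full week contributes 5 weekdays (Mon–Fri): 34 × 5 = 170.
Holidays: Nov 9, 2093 (Mon); Dec 24, 2093 (Thu); Dec 25, 2093 (Fri); Jan 2, 2094 (Sat); Feb 1, 2094 (Mon).
4 of the 5 holidays fall on weekdays; the rest are weekends and were already excluded.
Business days: 170 − 4 = 166.

166 working days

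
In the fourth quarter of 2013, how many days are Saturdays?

1 October 2013 is a Tuesday.
That's 92 days from start to end, counting both.
92 = 7 × 13 + 1, so there are 13 full weeks plus 1 extra day.
Each full week contributes one Saturday: 13 so far.
The 1 extra day is Tuesday — none qualify.
Total: 13 + 0 = 13.

13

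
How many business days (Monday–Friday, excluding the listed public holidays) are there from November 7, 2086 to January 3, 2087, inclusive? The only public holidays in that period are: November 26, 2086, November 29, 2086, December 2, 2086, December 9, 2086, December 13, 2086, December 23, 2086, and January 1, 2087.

35

November 7, 2086 is a Thursday.
That's 58 days from start to end, counting both.
58 = 7 × 8 + 2, so there are 8 full weeks plus 2 extra days.
Each full week contributes 5 weekdays (Mon–Fri): 8 × 5 = 40.
The 2 extra days are Thu, Fri — 2 of them qualify.
Total: 40 + 2 = 42.
Holidays: November 26, 2086 (Tue); November 29, 2086 (Fri); December 2, 2086 (Mon); December 9, 2086 (Mon); December 13, 2086 (Fri); December 23, 2086 (Mon); January 1, 2087 (Wed).
All 7 holidays fall on weekdays, so subtract 7.
Business days: 42 − 7 = 35.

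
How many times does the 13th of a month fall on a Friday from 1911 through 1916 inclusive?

Friday-the-13ths by year:
1911: Jan, Oct
1912: Sep, Dec
1913: Jun
1914: Feb, Mar, Nov
1915: Aug
1916: Oct

10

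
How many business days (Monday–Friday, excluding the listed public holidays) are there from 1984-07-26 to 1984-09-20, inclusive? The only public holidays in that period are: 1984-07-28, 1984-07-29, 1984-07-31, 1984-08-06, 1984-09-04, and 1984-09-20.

1984-07-26 is a Thursday.
The range spans 57 days (inclusive of both endpoints).
57 = 7 × 8 + 1, so there are 8 full weeks plus 1 extra day.
Each full week contributes 5 weekdays (Mon–Fri): 8 × 5 = 40.
The 1 extra day is Thu — 1 of them qualifies.
Total: 40 + 1 = 41.
Holidays: 1984-07-28 (Sat); 1984-07-29 (Sun); 1984-07-31 (Tue); 1984-08-06 (Mon); 1984-09-04 (Tue); 1984-09-20 (Thu).
4 of the 6 holidays fall on weekdays; the rest are weekends and were already excluded.
Business days: 41 − 4 = 37.

37 business days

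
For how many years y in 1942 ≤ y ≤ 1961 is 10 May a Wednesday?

3

Day of week of May 10 in each year:
1942: Sun, 1943: Mon, 1944: Wed ✓, 1945: Thu, 1946: Fri, 1947: Sat, 1948: Mon, 1949: Tue, 1950: Wed ✓, 1951: Thu, 1952: Sat, 1953: Sun, 1954: Mon, 1955: Tue, 1956: Thu, 1957: Fri, 1958: Sat, 1959: Sun, 1960: Tue, 1961: Wed ✓
Wednesdays: 1944, 1950, 1961.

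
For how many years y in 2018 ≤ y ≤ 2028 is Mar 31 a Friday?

2

Day of week of March 31 in each year:
2018: Sat, 2019: Sun, 2020: Tue, 2021: Wed, 2022: Thu, 2023: Fri ✓, 2024: Sun, 2025: Mon, 2026: Tue, 2027: Wed, 2028: Fri ✓
Fridays: 2023, 2028.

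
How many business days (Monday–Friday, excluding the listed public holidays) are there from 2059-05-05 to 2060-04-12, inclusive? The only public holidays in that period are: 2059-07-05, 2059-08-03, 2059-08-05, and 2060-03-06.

245 business days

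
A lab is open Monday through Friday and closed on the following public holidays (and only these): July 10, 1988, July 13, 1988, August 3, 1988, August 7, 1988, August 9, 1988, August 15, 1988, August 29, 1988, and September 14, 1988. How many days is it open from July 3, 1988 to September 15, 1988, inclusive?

July 3, 1988 is a Sunday.
The range spans 75 days (inclusive of both endpoints).
75 = 7 × 10 + 5, so there are 10 full weeks plus 5 extra days.
Each full week contributes 5 weekdays (Mon–Fri): 10 × 5 = 50.
The 5 extra days are Sunday, Monday, Tuesday, Wednesday, Thursday — 4 of them qualify.
Total: 50 + 4 = 54.
Holidays: July 10, 1988 (Sun); July 13, 1988 (Wed); August 3, 1988 (Wed); August 7, 1988 (Sun); August 9, 1988 (Tue); August 15, 1988 (Mon); August 29, 1988 (Mon); September 14, 1988 (Wed).
6 of the 8 holidays fall on weekdays; the rest are weekends and were already excluded.
Business days: 54 − 6 = 48.

48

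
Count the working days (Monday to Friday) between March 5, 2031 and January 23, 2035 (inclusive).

1015

March 5, 2031 is a Wednesday.
The range spans 1421 days (inclusive of both endpoints).
1421 = 7 × 203, so the span is exactly 203 full weeks.
Each full week contributes 5 weekdays (Mon–Fri): 203 × 5 = 1015.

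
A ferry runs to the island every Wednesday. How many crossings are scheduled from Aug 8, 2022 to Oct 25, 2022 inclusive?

Aug 8, 2022 is a Monday.
From Aug 8, 2022 to Oct 25, 2022 is 79 days inclusive.
79 = 7 × 11 + 2, so there are 11 full weeks plus 2 extra days.
Each full week contributes one Wednesday: 11 so far.
The 2 extra days are Monday, Tuesday — none qualify.
Total: 11 + 0 = 11.

11 Wednesdays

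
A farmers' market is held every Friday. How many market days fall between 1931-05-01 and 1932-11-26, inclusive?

83 Fridays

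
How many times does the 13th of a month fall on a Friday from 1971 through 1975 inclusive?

7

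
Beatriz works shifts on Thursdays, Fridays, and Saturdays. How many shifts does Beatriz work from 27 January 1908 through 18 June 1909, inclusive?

27 January 1908 is a Monday.
That's 509 days from start to end, counting both.
509 = 7 × 72 + 5, so there are 72 full weeks plus 5 extra days.
Each full week contributes 3 days from the set (Thu, Fri, Sat): 72 × 3 = 216.
The 5 extra days are Monday, Tuesday, Wednesday, Thursday, Friday — 2 of them qualify.
Total: 216 + 2 = 218.

218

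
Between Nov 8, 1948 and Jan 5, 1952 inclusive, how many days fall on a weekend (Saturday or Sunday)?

329

Nov 8, 1948 is a Monday.
That's 1154 days from start to end, counting both.
1154 = 7 × 164 + 6, so there are 164 full weeks plus 6 extra days.
Each full week contributes 2 weekend days (Sat, Sun): 164 × 2 = 328.
The 6 extra days are Mon, Tue, Wed, Thu, Fri, Sat — 1 of them qualifies.
Total: 328 + 1 = 329.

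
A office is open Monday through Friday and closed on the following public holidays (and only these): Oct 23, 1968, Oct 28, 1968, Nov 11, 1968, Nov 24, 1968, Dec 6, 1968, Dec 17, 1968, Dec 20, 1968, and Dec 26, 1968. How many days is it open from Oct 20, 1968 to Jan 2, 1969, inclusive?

Oct 20, 1968 is a Sunday.
That's 75 days from start to end, counting both.
75 = 7 × 10 + 5, so there are 10 full weeks plus 5 extra days.
Each full week contributes 5 weekdays (Mon–Fri): 10 × 5 = 50.
The 5 extra days are Sunday, Monday, Tuesday, Wednesday, Thursday — 4 of them qualify.
Total: 50 + 4 = 54.
Holidays: Oct 23, 1968 (Wed); Oct 28, 1968 (Mon); Nov 11, 1968 (Mon); Nov 24, 1968 (Sun); Dec 6, 1968 (Fri); Dec 17, 1968 (Tue); Dec 20, 1968 (Fri); Dec 26, 1968 (Thu).
7 of the 8 holidays fall on weekdays; the rest are weekends and were already excluded.
Business days: 54 − 7 = 47.

47 business days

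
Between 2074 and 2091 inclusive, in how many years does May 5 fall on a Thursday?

2

Day of week of May 5 in each year:
2074: Sat, 2075: Sun, 2076: Tue, 2077: Wed, 2078: Thu ✓, 2079: Fri, 2080: Sun, 2081: Mon, 2082: Tue, 2083: Wed, 2084: Fri, 2085: Sat, 2086: Sun, 2087: Mon, 2088: Wed, 2089: Thu ✓, 2090: Fri, 2091: Sat
Thursdays: 2078, 2089.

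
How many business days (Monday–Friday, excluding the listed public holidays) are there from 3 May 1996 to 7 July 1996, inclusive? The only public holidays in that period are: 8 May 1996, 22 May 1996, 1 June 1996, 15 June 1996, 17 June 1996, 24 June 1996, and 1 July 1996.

41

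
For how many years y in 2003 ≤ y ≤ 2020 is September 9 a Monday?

Day of week of September 9 in each year:
2003: Tue, 2004: Thu, 2005: Fri, 2006: Sat, 2007: Sun, 2008: Tue, 2009: Wed, 2010: Thu, 2011: Fri, 2012: Sun, 2013: Mon ✓, 2014: Tue, 2015: Wed, 2016: Fri, 2017: Sat, 2018: Sun, 2019: Mon ✓, 2020: Wed
Mondays: 2013, 2019.

2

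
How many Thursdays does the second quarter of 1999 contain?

1 April 1999 is a Thursday.
That's 91 days from start to end, counting both.
91 = 7 × 13, so the span is exactly 13 full weeks.
Each full week contributes one Thursday: 13 so far.

13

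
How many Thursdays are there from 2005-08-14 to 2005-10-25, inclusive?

2005-08-14 is a Sunday.
The range spans 73 days (inclusive of both endpoints).
73 = 7 × 10 + 3, so there are 10 full weeks plus 3 extra days.
Each full week contributes one Thursday: 10 so far.
The 3 extra days are Sun, Mon, Tue — none qualify.
Total: 10 + 0 = 10.

10 Thursdays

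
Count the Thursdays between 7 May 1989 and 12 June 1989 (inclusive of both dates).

7 May 1989 is a Sunday.
From 7 May 1989 to 12 June 1989 is 37 days inclusive.
37 = 7 × 5 + 2, so there are 5 full weeks plus 2 extra days.
Each full week contributes one Thursday: 5 so far.
The 2 extra days are Sunday, Monday — none qualify.
Total: 5 + 0 = 5.

5 Thursdays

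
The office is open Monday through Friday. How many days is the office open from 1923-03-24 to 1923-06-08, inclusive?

55 weekdays

1923-03-24 is a Saturday.
The range spans 77 days (inclusive of both endpoints).
77 = 7 × 11, so the span is exactly 11 full weeks.
Each full week contributes 5 weekdays (Mon–Fri): 11 × 5 = 55.
Total: 55.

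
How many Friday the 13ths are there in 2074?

2

The 13th falls on a Friday when the month's 13th has weekday Fri.
Jan 13 is Sat; Feb 13 is Tue; Mar 13 is Tue; Apr 13 is Fri ✓; May 13 is Sun; Jun 13 is Wed; Jul 13 is Fri ✓; Aug 13 is Mon; Sep 13 is Thu; Oct 13 is Sat; Nov 13 is Tue; Dec 13 is Thu.
Friday the 13ths: Apr, Jul.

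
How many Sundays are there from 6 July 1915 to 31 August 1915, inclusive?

8

6 July 1915 is a Tuesday.
The range spans 57 days (inclusive of both endpoints).
57 = 7 × 8 + 1, so there are 8 full weeks plus 1 extra day.
Each full week contributes one Sunday: 8 so far.
The 1 extra day is Tue — none qualify.
Total: 8 + 0 = 8.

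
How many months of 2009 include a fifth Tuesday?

A month has five Tuesdays exactly when Tuesday falls within its first (length − 28) days.
Jan: 31 days, starts Thu → 5 of Thu, Fri, Sat
Feb: 28 days, starts Sun → 5 of (none)
Mar: 31 days, starts Sun → 5 of Sun, Mon, Tue ✓
Apr: 30 days, starts Wed → 5 of Wed, Thu
May: 31 days, starts Fri → 5 of Fri, Sat, Sun
Jun: 30 days, starts Mon → 5 of Mon, Tue ✓
Jul: 31 days, starts Wed → 5 of Wed, Thu, Fri
Aug: 31 days, starts Sat → 5 of Sat, Sun, Mon
Sep: 30 days, starts Tue → 5 of Tue, Wed ✓
Oct: 31 days, starts Thu → 5 of Thu, Fri, Sat
Nov: 30 days, starts Sun → 5 of Sun, Mon
Dec: 31 days, starts Tue → 5 of Tue, Wed, Thu ✓
Months with five Tuesdays: Mar, Jun, Sep, Dec.

4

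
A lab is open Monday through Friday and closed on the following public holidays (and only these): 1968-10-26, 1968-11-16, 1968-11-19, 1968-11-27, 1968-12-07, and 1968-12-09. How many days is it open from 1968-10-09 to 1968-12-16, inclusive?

1968-10-09 is a Wednesday.
The range spans 69 days (inclusive of both endpoints).
69 = 7 × 9 + 6, so there are 9 full weeks plus 6 extra days.
Each full week contributes 5 weekdays (Mon–Fri): 9 × 5 = 45.
The 6 extra days are Wednesday, Thursday, Friday, Saturday, Sunday, Monday — 4 of them qualify.
Total: 45 + 4 = 49.
Holidays: 1968-10-26 (Sat); 1968-11-16 (Sat); 1968-11-19 (Tue); 1968-11-27 (Wed); 1968-12-07 (Sat); 1968-12-09 (Mon).
3 of the 6 holidays fall on weekdays; the rest are weekends and were already excluded.
Business days: 49 − 3 = 46.

46 business days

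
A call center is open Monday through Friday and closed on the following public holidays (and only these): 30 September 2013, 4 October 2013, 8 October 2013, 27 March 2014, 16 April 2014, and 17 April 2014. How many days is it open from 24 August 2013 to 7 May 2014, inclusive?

177

24 August 2013 is a Saturday.
The range spans 257 days (inclusive of both endpoints).
257 = 7 × 36 + 5, so there are 36 full weeks plus 5 extra days.
Each full week contributes 5 weekdays (Mon–Fri): 36 × 5 = 180.
The 5 extra days are Saturday, Sunday, Monday, Tuesday, Wednesday — 3 of them qualify.
Total: 180 + 3 = 183.
Holidays: 30 September 2013 (Mon); 4 October 2013 (Fri); 8 October 2013 (Tue); 27 March 2014 (Thu); 16 April 2014 (Wed); 17 April 2014 (Thu).
All 6 holidays fall on weekdays, so subtract 6.
Business days: 183 − 6 = 177.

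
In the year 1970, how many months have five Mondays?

A month has five Mondays exactly when Monday falls within its first (length − 28) days.
Jan: 31 days, starts Thu → 5 of Thu, Fri, Sat
Feb: 28 days, starts Sun → 5 of (none)
Mar: 31 days, starts Sun → 5 of Sun, Mon, Tue ✓
Apr: 30 days, starts Wed → 5 of Wed, Thu
May: 31 days, starts Fri → 5 of Fri, Sat, Sun
Jun: 30 days, starts Mon → 5 of Mon, Tue ✓
Jul: 31 days, starts Wed → 5 of Wed, Thu, Fri
Aug: 31 days, starts Sat → 5 of Sat, Sun, Mon ✓
Sep: 30 days, starts Tue → 5 of Tue, Wed
Oct: 31 days, starts Thu → 5 of Thu, Fri, Sat
Nov: 30 days, starts Sun → 5 of Sun, Mon ✓
Dec: 31 days, starts Tue → 5 of Tue, Wed, Thu
Months with five Mondays: Mar, Jun, Aug, Nov.

4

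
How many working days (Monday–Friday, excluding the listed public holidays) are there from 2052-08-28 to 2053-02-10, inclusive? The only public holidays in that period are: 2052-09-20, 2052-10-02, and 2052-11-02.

2052-08-28 is a Wednesday.
From 2052-08-28 to 2053-02-10 is 167 days inclusive.
167 = 7 × 23 + 6, so there are 23 full weeks plus 6 extra days.
Each full week contributes 5 weekdays (Mon–Fri): 23 × 5 = 115.
The 6 extra days are Wed, Thu, Fri, Sat, Sun, Mon — 4 of them qualify.
Total: 115 + 4 = 119.
Holidays: 2052-09-20 (Fri); 2052-10-02 (Wed); 2052-11-02 (Sat).
2 of the 3 holidays fall on weekdays; the rest are weekends and were already excluded.
Business days: 119 − 2 = 117.

117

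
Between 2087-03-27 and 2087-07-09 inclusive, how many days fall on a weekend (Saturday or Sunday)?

2087-03-27 is a Thursday.
That's 105 days from start to end, counting both.
105 = 7 × 15, so the span is exactly 15 full weeks.
Each full week contributes 2 weekend days (Sat, Sun): 15 × 2 = 30.
Total: 30.

30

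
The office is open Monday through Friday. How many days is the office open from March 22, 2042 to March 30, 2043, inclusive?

266

March 22, 2042 is a Saturday.
From March 22, 2042 to March 30, 2043 is 374 days inclusive.
374 = 7 × 53 + 3, so there are 53 full weeks plus 3 extra days.
Each full week contributes 5 weekdays (Mon–Fri): 53 × 5 = 265.
The 3 extra days are Sat, Sun, Mon — 1 of them qualifies.
Total: 265 + 1 = 266.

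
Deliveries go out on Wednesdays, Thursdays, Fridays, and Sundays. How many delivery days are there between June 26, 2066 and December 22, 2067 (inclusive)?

311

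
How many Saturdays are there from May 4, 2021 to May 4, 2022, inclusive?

52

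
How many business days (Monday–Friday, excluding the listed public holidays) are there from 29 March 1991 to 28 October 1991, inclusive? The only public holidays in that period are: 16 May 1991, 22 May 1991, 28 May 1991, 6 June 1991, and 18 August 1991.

148 business days

29 March 1991 is a Friday.
The range spans 214 days (inclusive of both endpoints).
214 = 7 × 30 + 4, so there are 30 full weeks plus 4 extra days.
Each full week contributes 5 weekdays (Mon–Fri): 30 × 5 = 150.
The 4 extra days are Friday, Saturday, Sunday, Monday — 2 of them qualify.
Total: 150 + 2 = 152.
Holidays: 16 May 1991 (Thu); 22 May 1991 (Wed); 28 May 1991 (Tue); 6 June 1991 (Thu); 18 August 1991 (Sun).
4 of the 5 holidays fall on weekdays; the rest are weekends and were already excluded.
Business days: 152 − 4 = 148.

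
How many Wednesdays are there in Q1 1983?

13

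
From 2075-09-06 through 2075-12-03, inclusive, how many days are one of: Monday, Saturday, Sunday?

39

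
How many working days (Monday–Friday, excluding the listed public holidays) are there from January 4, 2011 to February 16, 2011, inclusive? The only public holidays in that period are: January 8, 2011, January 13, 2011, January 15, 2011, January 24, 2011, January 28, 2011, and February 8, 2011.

28

January 4, 2011 is a Tuesday.
From January 4, 2011 to February 16, 2011 is 44 days inclusive.
44 = 7 × 6 + 2, so there are 6 full weeks plus 2 extra days.
Each full week contributes 5 weekdays (Mon–Fri): 6 × 5 = 30.
The 2 extra days are Tue, Wed — 2 of them qualify.
Total: 30 + 2 = 32.
Holidays: January 8, 2011 (Sat); January 13, 2011 (Thu); January 15, 2011 (Sat); January 24, 2011 (Mon); January 28, 2011 (Fri); February 8, 2011 (Tue).
4 of the 6 holidays fall on weekdays; the rest are weekends and were already excluded.
Business days: 32 − 4 = 28.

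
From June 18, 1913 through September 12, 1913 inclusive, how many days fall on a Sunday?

12

June 18, 1913 is a Wednesday.
From June 18, 1913 to September 12, 1913 is 87 days inclusive.
87 = 7 × 12 + 3, so there are 12 full weeks plus 3 extra days.
Each full week contributes one Sunday: 12 so far.
The 3 extra days are Wednesday, Thursday, Friday — none qualify.
Total: 12 + 0 = 12.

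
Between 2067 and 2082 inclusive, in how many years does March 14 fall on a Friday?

Day of week of March 14 in each year:
2067: Mon, 2068: Wed, 2069: Thu, 2070: Fri ✓, 2071: Sat, 2072: Mon, 2073: Tue, 2074: Wed, 2075: Thu, 2076: Sat, 2077: Sun, 2078: Mon, 2079: Tue, 2080: Thu, 2081: Fri ✓, 2082: Sat
Fridays: 2070, 2081.

2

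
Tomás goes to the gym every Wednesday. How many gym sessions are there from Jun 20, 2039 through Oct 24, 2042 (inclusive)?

Jun 20, 2039 is a Monday.
From Jun 20, 2039 to Oct 24, 2042 is 1223 days inclusive.
1223 = 7 × 174 + 5, so there are 174 full weeks plus 5 extra days.
Each full week contributes one Wednesday: 174 so far.
The 5 extra days are Mon, Tue, Wed, Thu, Fri — 1 of them qualifies.
Total: 174 + 1 = 175.

175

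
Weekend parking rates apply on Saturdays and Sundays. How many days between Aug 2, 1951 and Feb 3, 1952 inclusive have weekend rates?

54

Aug 2, 1951 is a Thursday.
That's 186 days from start to end, counting both.
186 = 7 × 26 + 4, so there are 26 full weeks plus 4 extra days.
Each full week contributes 2 weekend days (Sat, Sun): 26 × 2 = 52.
The 4 extra days are Thursday, Friday, Saturday, Sunday — 2 of them qualify.
Total: 52 + 2 = 54.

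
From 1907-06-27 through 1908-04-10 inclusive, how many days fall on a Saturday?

41

1907-06-27 is a Thursday.
That's 289 days from start to end, counting both.
289 = 7 × 41 + 2, so there are 41 full weeks plus 2 extra days.
Each full week contributes one Saturday: 41 so far.
The 2 extra days are Thursday, Friday — none qualify.
Total: 41 + 0 = 41.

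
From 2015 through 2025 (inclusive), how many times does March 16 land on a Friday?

Day of week of March 16 in each year:
2015: Mon, 2016: Wed, 2017: Thu, 2018: Fri ✓, 2019: Sat, 2020: Mon, 2021: Tue, 2022: Wed, 2023: Thu, 2024: Sat, 2025: Sun
Fridays: 2018.

1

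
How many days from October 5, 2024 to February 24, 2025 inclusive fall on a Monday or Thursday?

41

October 5, 2024 is a Saturday.
That's 143 days from start to end, counting both.
143 = 7 × 20 + 3, so there are 20 full weeks plus 3 extra days.
Each full week contributes 2 days from the set (Mon, Thu): 20 × 2 = 40.
The 3 extra days are Saturday, Sunday, Monday — 1 of them qualifies.
Total: 40 + 1 = 41.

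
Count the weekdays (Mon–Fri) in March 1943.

23 weekdays

1 March 1943 is a Monday.
From 1 March 1943 to 31 March 1943 is 31 days inclusive.
31 = 7 × 4 + 3, so there are 4 full weeks plus 3 extra days.
Each full week contributes 5 weekdays (Mon–Fri): 4 × 5 = 20.
The 3 extra days are Monday, Tuesday, Wednesday — 3 of them qualify.
Total: 20 + 3 = 23.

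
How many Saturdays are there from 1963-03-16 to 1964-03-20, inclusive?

1963-03-16 is a Saturday.
The range spans 371 days (inclusive of both endpoints).
371 = 7 × 53, so the span is exactly 53 full weeks.
Each full week contributes one Saturday: 53 so far.

53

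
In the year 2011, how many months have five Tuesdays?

A month has five Tuesdays exactly when Tuesday falls within its first (length − 28) days.
Jan: 31 days, starts Sat → 5 of Sat, Sun, Mon
Feb: 28 days, starts Tue → 5 of (none)
Mar: 31 days, starts Tue → 5 of Tue, Wed, Thu ✓
Apr: 30 days, starts Fri → 5 of Fri, Sat
May: 31 days, starts Sun → 5 of Sun, Mon, Tue ✓
Jun: 30 days, starts Wed → 5 of Wed, Thu
Jul: 31 days, starts Fri → 5 of Fri, Sat, Sun
Aug: 31 days, starts Mon → 5 of Mon, Tue, Wed ✓
Sep: 30 days, starts Thu → 5 of Thu, Fri
Oct: 31 days, starts Sat → 5 of Sat, Sun, Mon
Nov: 30 days, starts Tue → 5 of Tue, Wed ✓
Dec: 31 days, starts Thu → 5 of Thu, Fri, Sat
Months with five Tuesdays: Mar, May, Aug, Nov.

4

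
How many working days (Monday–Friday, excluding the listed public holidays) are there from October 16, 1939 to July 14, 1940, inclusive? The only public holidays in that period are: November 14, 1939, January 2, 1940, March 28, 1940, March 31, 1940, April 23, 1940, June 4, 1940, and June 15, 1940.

October 16, 1939 is a Monday.
That's 273 days from start to end, counting both.
273 = 7 × 39, so the span is exactly 39 full weeks.
Each full week contributes 5 weekdays (Mon–Fri): 39 × 5 = 195.
Total: 195.
Holidays: November 14, 1939 (Tue); January 2, 1940 (Tue); March 28, 1940 (Thu); March 31, 1940 (Sun); April 23, 1940 (Tue); June 4, 1940 (Tue); June 15, 1940 (Sat).
5 of the 7 holidays fall on weekdays; the rest are weekends and were already excluded.
Business days: 195 − 5 = 190.

190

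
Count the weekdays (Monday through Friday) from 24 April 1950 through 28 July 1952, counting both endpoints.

24 April 1950 is a Monday.
That's 827 days from start to end, counting both.
827 = 7 × 118 + 1, so there are 118 full weeks plus 1 extra day.
Each full week contributes 5 weekdays (Mon–Fri): 118 × 5 = 590.
The 1 extra day is Monday — 1 of them qualifies.
Total: 590 + 1 = 591.

591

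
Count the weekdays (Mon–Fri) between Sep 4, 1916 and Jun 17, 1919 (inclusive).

727

Sep 4, 1916 is a Monday.
From Sep 4, 1916 to Jun 17, 1919 is 1017 days inclusive.
1017 = 7 × 145 + 2, so there are 145 full weeks plus 2 extra days.
Each full week contributes 5 weekdays (Mon–Fri): 145 × 5 = 725.
The 2 extra days are Monday, Tuesday — 2 of them qualify.
Total: 725 + 2 = 727.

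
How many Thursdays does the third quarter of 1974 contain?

1974-07-01 is a Monday.
That's 92 days from start to end, counting both.
92 = 7 × 13 + 1, so there are 13 full weeks plus 1 extra day.
Each full week contributes one Thursday: 13 so far.
The 1 extra day is Mon — none qualify.
Total: 13 + 0 = 13.

13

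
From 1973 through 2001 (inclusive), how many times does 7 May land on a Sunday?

4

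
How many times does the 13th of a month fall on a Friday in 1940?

The 13th falls on a Friday when the month's 13th has weekday Fri.
Jan 13 is Sat; Feb 13 is Tue; Mar 13 is Wed; Apr 13 is Sat; May 13 is Mon; Jun 13 is Thu; Jul 13 is Sat; Aug 13 is Tue; Sep 13 is Fri ✓; Oct 13 is Sun; Nov 13 is Wed; Dec 13 is Fri ✓.
Friday the 13ths: Sep, Dec.

2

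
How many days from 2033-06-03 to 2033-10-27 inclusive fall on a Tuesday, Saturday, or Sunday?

63

2033-06-03 is a Friday.
That's 147 days from start to end, counting both.
147 = 7 × 21, so the span is exactly 21 full weeks.
Each full week contributes 3 days from the set (Tue, Sat, Sun): 21 × 3 = 63.
Total: 63.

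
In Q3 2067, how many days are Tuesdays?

13

1 July 2067 is a Friday.
The range spans 92 days (inclusive of both endpoints).
92 = 7 × 13 + 1, so there are 13 full weeks plus 1 extra day.
Each full week contributes one Tuesday: 13 so far.
The 1 extra day is Fri — none qualify.
Total: 13 + 0 = 13.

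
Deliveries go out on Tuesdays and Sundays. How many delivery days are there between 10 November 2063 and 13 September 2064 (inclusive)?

10 November 2063 is a Saturday.
From 10 November 2063 to 13 September 2064 is 309 days inclusive.
309 = 7 × 44 + 1, so there are 44 full weeks plus 1 extra day.
Each full week contributes 2 days from the set (Tue, Sun): 44 × 2 = 88.
The 1 extra day is Saturday — none qualify.
Total: 88 + 0 = 88.

88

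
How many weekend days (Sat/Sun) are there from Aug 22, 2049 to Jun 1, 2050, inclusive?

81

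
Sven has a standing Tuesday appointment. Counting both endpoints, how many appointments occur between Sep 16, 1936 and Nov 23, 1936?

Sep 16, 1936 is a Wednesday.
From Sep 16, 1936 to Nov 23, 1936 is 69 days inclusive.
69 = 7 × 9 + 6, so there are 9 full weeks plus 6 extra days.
Each full week contributes one Tuesday: 9 so far.
The 6 extra days are Wednesday, Thursday, Friday, Saturday, Sunday, Monday — none qualify.
Total: 9 + 0 = 9.

9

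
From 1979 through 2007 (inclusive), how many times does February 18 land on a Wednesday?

Day of week of February 18 in each year:
1979: Sun, 1980: Mon, 1981: Wed ✓, 1982: Thu, 1983: Fri, 1984: Sat, 1985: Mon, 1986: Tue, 1987: Wed ✓, 1988: Thu, 1989: Sat, 1990: Sun, 1991: Mon, 1992: Tue, 1993: Thu, 1994: Fri, 1995: Sat, 1996: Sun, 1997: Tue, 1998: Wed ✓, 1999: Thu, 2000: Fri, 2001: Sun, 2002: Mon, 2003: Tue, 2004: Wed ✓, 2005: Fri, 2006: Sat, 2007: Sun
Wednesdays: 1981, 1987, 1998, 2004.

4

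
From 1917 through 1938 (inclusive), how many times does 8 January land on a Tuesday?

Day of week of January 8 in each year:
1917: Mon, 1918: Tue ✓, 1919: Wed, 1920: Thu, 1921: Sat, 1922: Sun, 1923: Mon, 1924: Tue ✓, 1925: Thu, 1926: Fri, 1927: Sat, 1928: Sun, 1929: Tue ✓, 1930: Wed, 1931: Thu, 1932: Fri, 1933: Sun, 1934: Mon, 1935: Tue ✓, 1936: Wed, 1937: Fri, 1938: Sat
Tuesdays: 1918, 1924, 1929, 1935.

4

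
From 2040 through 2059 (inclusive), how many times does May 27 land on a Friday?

2

Day of week of May 27 in each year:
2040: Sun, 2041: Mon, 2042: Tue, 2043: Wed, 2044: Fri ✓, 2045: Sat, 2046: Sun, 2047: Mon, 2048: Wed, 2049: Thu, 2050: Fri ✓, 2051: Sat, 2052: Mon, 2053: Tue, 2054: Wed, 2055: Thu, 2056: Sat, 2057: Sun, 2058: Mon, 2059: Tue
Fridays: 2044, 2050.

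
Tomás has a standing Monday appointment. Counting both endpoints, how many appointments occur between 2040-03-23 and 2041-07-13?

2040-03-23 is a Friday.
That's 478 days from start to end, counting both.
478 = 7 × 68 + 2, so there are 68 full weeks plus 2 extra days.
Each full week contributes one Monday: 68 so far.
The 2 extra days are Fri, Sat — none qualify.
Total: 68 + 0 = 68.

68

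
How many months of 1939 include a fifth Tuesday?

A month has five Tuesdays exactly when Tuesday falls within its first (length − 28) days.
Jan: 31 days, starts Sun → 5 of Sun, Mon, Tue ✓
Feb: 28 days, starts Wed → 5 of (none)
Mar: 31 days, starts Wed → 5 of Wed, Thu, Fri
Apr: 30 days, starts Sat → 5 of Sat, Sun
May: 31 days, starts Mon → 5 of Mon, Tue, Wed ✓
Jun: 30 days, starts Thu → 5 of Thu, Fri
Jul: 31 days, starts Sat → 5 of Sat, Sun, Mon
Aug: 31 days, starts Tue → 5 of Tue, Wed, Thu ✓
Sep: 30 days, starts Fri → 5 of Fri, Sat
Oct: 31 days, starts Sun → 5 of Sun, Mon, Tue ✓
Nov: 30 days, starts Wed → 5 of Wed, Thu
Dec: 31 days, starts Fri → 5 of Fri, Sat, Sun
Months with five Tuesdays: Jan, May, Aug, Oct.

4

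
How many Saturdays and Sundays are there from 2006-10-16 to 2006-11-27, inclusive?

12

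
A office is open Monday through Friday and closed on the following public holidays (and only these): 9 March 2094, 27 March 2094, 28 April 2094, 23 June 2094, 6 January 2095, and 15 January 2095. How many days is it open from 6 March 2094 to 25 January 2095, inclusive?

6 March 2094 is a Saturday.
The range spans 326 days (inclusive of both endpoints).
326 = 7 × 46 + 4, so there are 46 full weeks plus 4 extra days.
Each full week contributes 5 weekdays (Mon–Fri): 46 × 5 = 230.
The 4 extra days are Sat, Sun, Mon, Tue — 2 of them qualify.
Total: 230 + 2 = 232.
Holidays: 9 March 2094 (Tue); 27 March 2094 (Sat); 28 April 2094 (Wed); 23 June 2094 (Wed); 6 January 2095 (Thu); 15 January 2095 (Sat).
4 of the 6 holidays fall on weekdays; the rest are weekends and were already excluded.
Business days: 232 − 4 = 228.

228 business days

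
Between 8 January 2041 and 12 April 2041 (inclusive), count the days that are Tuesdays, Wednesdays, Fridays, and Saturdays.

55

8 January 2041 is a Tuesday.
From 8 January 2041 to 12 April 2041 is 95 days inclusive.
95 = 7 × 13 + 4, so there are 13 full weeks plus 4 extra days.
Each full week contributes 4 days from the set (Tue, Wed, Fri, Sat): 13 × 4 = 52.
The 4 extra days are Tue, Wed, Thu, Fri — 3 of them qualify.
Total: 52 + 3 = 55.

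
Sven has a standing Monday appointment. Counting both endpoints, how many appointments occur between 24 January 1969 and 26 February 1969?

5

24 January 1969 is a Friday.
The range spans 34 days (inclusive of both endpoints).
34 = 7 × 4 + 6, so there are 4 full weeks plus 6 extra days.
Each full week contributes one Monday: 4 so far.
The 6 extra days are Friday, Saturday, Sunday, Monday, Tuesday, Wednesday — 1 of them qualifies.
Total: 4 + 1 = 5.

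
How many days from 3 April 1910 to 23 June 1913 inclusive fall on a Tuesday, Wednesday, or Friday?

3 April 1910 is a Sunday.
From 3 April 1910 to 23 June 1913 is 1178 days inclusive.
1178 = 7 × 168 + 2, so there are 168 full weeks plus 2 extra days.
Each full week contributes 3 days from the set (Tue, Wed, Fri): 168 × 3 = 504.
The 2 extra days are Sun, Mon — none qualify.
Total: 504 + 0 = 504.

504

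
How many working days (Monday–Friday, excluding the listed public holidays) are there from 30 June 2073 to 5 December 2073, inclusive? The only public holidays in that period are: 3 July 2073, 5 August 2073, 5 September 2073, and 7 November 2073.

30 June 2073 is a Friday.
From 30 June 2073 to 5 December 2073 is 159 days inclusive.
159 = 7 × 22 + 5, so there are 22 full weeks plus 5 extra days.
Each full week contributes 5 weekdays (Mon–Fri): 22 × 5 = 110.
The 5 extra days are Friday, Saturday, Sunday, Monday, Tuesday — 3 of them qualify.
Total: 110 + 3 = 113.
Holidays: 3 July 2073 (Mon); 5 August 2073 (Sat); 5 September 2073 (Tue); 7 November 2073 (Tue).
3 of the 4 holidays fall on weekdays; the rest are weekends and were already excluded.
Business days: 113 − 3 = 110.

110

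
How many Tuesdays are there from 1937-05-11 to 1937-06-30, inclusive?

1937-05-11 is a Tuesday.
That's 51 days from start to end, counting both.
51 = 7 × 7 + 2, so there are 7 full weeks plus 2 extra days.
Each full week contributes one Tuesday: 7 so far.
The 2 extra days are Tue, Wed — 1 of them qualifies.
Total: 7 + 1 = 8.

8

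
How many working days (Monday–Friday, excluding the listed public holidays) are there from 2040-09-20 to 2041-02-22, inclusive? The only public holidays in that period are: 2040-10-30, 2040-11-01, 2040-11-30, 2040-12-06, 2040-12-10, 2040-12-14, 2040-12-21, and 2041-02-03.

2040-09-20 is a Thursday.
From 2040-09-20 to 2041-02-22 is 156 days inclusive.
156 = 7 × 22 + 2, so there are 22 full weeks plus 2 extra days.
Each full week contributes 5 weekdays (Mon–Fri): 22 × 5 = 110.
The 2 extra days are Thursday, Friday — 2 of them qualify.
Total: 110 + 2 = 112.
Holidays: 2040-10-30 (Tue); 2040-11-01 (Thu); 2040-11-30 (Fri); 2040-12-06 (Thu); 2040-12-10 (Mon); 2040-12-14 (Fri); 2040-12-21 (Fri); 2041-02-03 (Sun).
7 of the 8 holidays fall on weekdays; the rest are weekends and were already excluded.
Business days: 112 − 7 = 105.

105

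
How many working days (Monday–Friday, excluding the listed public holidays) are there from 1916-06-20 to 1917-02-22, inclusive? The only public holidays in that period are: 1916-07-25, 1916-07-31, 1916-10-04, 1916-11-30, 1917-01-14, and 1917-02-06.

173

1916-06-20 is a Tuesday.
From 1916-06-20 to 1917-02-22 is 248 days inclusive.
248 = 7 × 35 + 3, so there are 35 full weeks plus 3 extra days.
Each full week contributes 5 weekdays (Mon–Fri): 35 × 5 = 175.
The 3 extra days are Tuesday, Wednesday, Thursday — 3 of them qualify.
Total: 175 + 3 = 178.
Holidays: 1916-07-25 (Tue); 1916-07-31 (Mon); 1916-10-04 (Wed); 1916-11-30 (Thu); 1917-01-14 (Sun); 1917-02-06 (Tue).
5 of the 6 holidays fall on weekdays; the rest are weekends and were already excluded.
Business days: 178 − 5 = 173.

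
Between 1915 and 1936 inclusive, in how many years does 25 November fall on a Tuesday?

3

Day of week of November 25 in each year:
1915: Thu, 1916: Sat, 1917: Sun, 1918: Mon, 1919: Tue ✓, 1920: Thu, 1921: Fri, 1922: Sat, 1923: Sun, 1924: Tue ✓, 1925: Wed, 1926: Thu, 1927: Fri, 1928: Sun, 1929: Mon, 1930: Tue ✓, 1931: Wed, 1932: Fri, 1933: Sat, 1934: Sun, 1935: Mon, 1936: Wed
Tuesdays: 1919, 1924, 1930.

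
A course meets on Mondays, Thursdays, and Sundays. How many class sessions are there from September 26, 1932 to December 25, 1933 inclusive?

September 26, 1932 is a Monday.
The range spans 456 days (inclusive of both endpoints).
456 = 7 × 65 + 1, so there are 65 full weeks plus 1 extra day.
Each full week contributes 3 days from the set (Mon, Thu, Sun): 65 × 3 = 195.
The 1 extra day is Monday — 1 of them qualifies.
Total: 195 + 1 = 196.

196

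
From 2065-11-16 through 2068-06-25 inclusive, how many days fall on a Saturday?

2065-11-16 is a Monday.
From 2065-11-16 to 2068-06-25 is 953 days inclusive.
953 = 7 × 136 + 1, so there are 136 full weeks plus 1 extra day.
Each full week contributes one Saturday: 136 so far.
The 1 extra day is Monday — none qualify.
Total: 136 + 0 = 136.

136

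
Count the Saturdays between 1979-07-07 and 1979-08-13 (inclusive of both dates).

1979-07-07 is a Saturday.
That's 38 days from start to end, counting both.
38 = 7 × 5 + 3, so there are 5 full weeks plus 3 extra days.
Each full week contributes one Saturday: 5 so far.
The 3 extra days are Sat, Sun, Mon — 1 of them qualifies.
Total: 5 + 1 = 6.

6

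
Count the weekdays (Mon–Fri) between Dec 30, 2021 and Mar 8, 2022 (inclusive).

Dec 30, 2021 is a Thursday.
From Dec 30, 2021 to Mar 8, 2022 is 69 days inclusive.
69 = 7 × 9 + 6, so there are 9 full weeks plus 6 extra days.
Each full week contributes 5 weekdays (Mon–Fri): 9 × 5 = 45.
The 6 extra days are Thu, Fri, Sat, Sun, Mon, Tue — 4 of them qualify.
Total: 45 + 4 = 49.

49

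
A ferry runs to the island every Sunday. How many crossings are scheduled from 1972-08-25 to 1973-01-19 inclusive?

21 Sundays

1972-08-25 is a Friday.
From 1972-08-25 to 1973-01-19 is 148 days inclusive.
148 = 7 × 21 + 1, so there are 21 full weeks plus 1 extra day.
Each full week contributes one Sunday: 21 so far.
The 1 extra day is Friday — none qualify.
Total: 21 + 0 = 21.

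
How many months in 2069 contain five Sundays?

A month has five Sundays exactly when Sunday falls within its first (length − 28) days.
Jan: 31 days, starts Tue → 5 of Tue, Wed, Thu
Feb: 28 days, starts Fri → 5 of (none)
Mar: 31 days, starts Fri → 5 of Fri, Sat, Sun ✓
Apr: 30 days, starts Mon → 5 of Mon, Tue
May: 31 days, starts Wed → 5 of Wed, Thu, Fri
Jun: 30 days, starts Sat → 5 of Sat, Sun ✓
Jul: 31 days, starts Mon → 5 of Mon, Tue, Wed
Aug: 31 days, starts Thu → 5 of Thu, Fri, Sat
Sep: 30 days, starts Sun → 5 of Sun, Mon ✓
Oct: 31 days, starts Tue → 5 of Tue, Wed, Thu
Nov: 30 days, starts Fri → 5 of Fri, Sat
Dec: 31 days, starts Sun → 5 of Sun, Mon, Tue ✓
Months with five Sundays: Mar, Jun, Sep, Dec.

4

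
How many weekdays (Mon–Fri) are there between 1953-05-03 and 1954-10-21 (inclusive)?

384 weekdays

1953-05-03 is a Sunday.
The range spans 537 days (inclusive of both endpoints).
537 = 7 × 76 + 5, so there are 76 full weeks plus 5 extra days.
Each full week contributes 5 weekdays (Mon–Fri): 76 × 5 = 380.
The 5 extra days are Sunday, Monday, Tuesday, Wednesday, Thursday — 4 of them qualify.
Total: 380 + 4 = 384.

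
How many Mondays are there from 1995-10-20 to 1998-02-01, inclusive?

119 Mondays

1995-10-20 is a Friday.
From 1995-10-20 to 1998-02-01 is 836 days inclusive.
836 = 7 × 119 + 3, so there are 119 full weeks plus 3 extra days.
Each full week contributes one Monday: 119 so far.
The 3 extra days are Friday, Saturday, Sunday — none qualify.
Total: 119 + 0 = 119.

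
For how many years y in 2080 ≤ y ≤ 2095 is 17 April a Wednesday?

Day of week of April 17 in each year:
2080: Wed ✓, 2081: Thu, 2082: Fri, 2083: Sat, 2084: Mon, 2085: Tue, 2086: Wed ✓, 2087: Thu, 2088: Sat, 2089: Sun, 2090: Mon, 2091: Tue, 2092: Thu, 2093: Fri, 2094: Sat, 2095: Sun
Wednesdays: 2080, 2086.

2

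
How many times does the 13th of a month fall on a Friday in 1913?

The 13th falls on a Friday when the month's 13th has weekday Fri.
Jan 13 is Mon; Feb 13 is Thu; Mar 13 is Thu; Apr 13 is Sun; May 13 is Tue; Jun 13 is Fri ✓; Jul 13 is Sun; Aug 13 is Wed; Sep 13 is Sat; Oct 13 is Mon; Nov 13 is Thu; Dec 13 is Sat.
Friday the 13ths: Jun.

1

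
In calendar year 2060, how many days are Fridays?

53

January 1, 2060 is a Thursday.
That's 366 days from start to end, counting both.
366 = 7 × 52 + 2, so there are 52 full weeks plus 2 extra days.
Each full week contributes one Friday: 52 so far.
The 2 extra days are Thursday, Friday — 1 of them qualifies.
Total: 52 + 1 = 53.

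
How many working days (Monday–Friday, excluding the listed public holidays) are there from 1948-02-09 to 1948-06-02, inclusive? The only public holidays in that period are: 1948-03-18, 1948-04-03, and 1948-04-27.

1948-02-09 is a Monday.
The range spans 115 days (inclusive of both endpoints).
115 = 7 × 16 + 3, so there are 16 full weeks plus 3 extra days.
Each full week contributes 5 weekdays (Mon–Fri): 16 × 5 = 80.
The 3 extra days are Monday, Tuesday, Wednesday — 3 of them qualify.
Total: 80 + 3 = 83.
Holidays: 1948-03-18 (Thu); 1948-04-03 (Sat); 1948-04-27 (Tue).
2 of the 3 holidays fall on weekdays; the rest are weekends and were already excluded.
Business days: 83 − 2 = 81.

81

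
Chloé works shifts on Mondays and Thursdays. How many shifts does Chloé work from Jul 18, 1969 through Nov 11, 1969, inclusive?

Jul 18, 1969 is a Friday.
That's 117 days from start to end, counting both.
117 = 7 × 16 + 5, so there are 16 full weeks plus 5 extra days.
Each full week contributes 2 days from the set (Mon, Thu): 16 × 2 = 32.
The 5 extra days are Fri, Sat, Sun, Mon, Tue — 1 of them qualifies.
Total: 32 + 1 = 33.

33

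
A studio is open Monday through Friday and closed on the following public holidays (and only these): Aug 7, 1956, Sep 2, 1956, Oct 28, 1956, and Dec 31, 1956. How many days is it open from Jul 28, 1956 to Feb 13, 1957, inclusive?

141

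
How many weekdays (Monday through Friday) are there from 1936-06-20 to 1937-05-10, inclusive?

1936-06-20 is a Saturday.
From 1936-06-20 to 1937-05-10 is 325 days inclusive.
325 = 7 × 46 + 3, so there are 46 full weeks plus 3 extra days.
Each full week contributes 5 weekdays (Mon–Fri): 46 × 5 = 230.
The 3 extra days are Sat, Sun, Mon — 1 of them qualifies.
Total: 230 + 1 = 231.

231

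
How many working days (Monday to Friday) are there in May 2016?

22

1 May 2016 is a Sunday.
The range spans 31 days (inclusive of both endpoints).
31 = 7 × 4 + 3, so there are 4 full weeks plus 3 extra days.
Each full week contributes 5 weekdays (Mon–Fri): 4 × 5 = 20.
The 3 extra days are Sunday, Monday, Tuesday — 2 of them qualify.
Total: 20 + 2 = 22.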